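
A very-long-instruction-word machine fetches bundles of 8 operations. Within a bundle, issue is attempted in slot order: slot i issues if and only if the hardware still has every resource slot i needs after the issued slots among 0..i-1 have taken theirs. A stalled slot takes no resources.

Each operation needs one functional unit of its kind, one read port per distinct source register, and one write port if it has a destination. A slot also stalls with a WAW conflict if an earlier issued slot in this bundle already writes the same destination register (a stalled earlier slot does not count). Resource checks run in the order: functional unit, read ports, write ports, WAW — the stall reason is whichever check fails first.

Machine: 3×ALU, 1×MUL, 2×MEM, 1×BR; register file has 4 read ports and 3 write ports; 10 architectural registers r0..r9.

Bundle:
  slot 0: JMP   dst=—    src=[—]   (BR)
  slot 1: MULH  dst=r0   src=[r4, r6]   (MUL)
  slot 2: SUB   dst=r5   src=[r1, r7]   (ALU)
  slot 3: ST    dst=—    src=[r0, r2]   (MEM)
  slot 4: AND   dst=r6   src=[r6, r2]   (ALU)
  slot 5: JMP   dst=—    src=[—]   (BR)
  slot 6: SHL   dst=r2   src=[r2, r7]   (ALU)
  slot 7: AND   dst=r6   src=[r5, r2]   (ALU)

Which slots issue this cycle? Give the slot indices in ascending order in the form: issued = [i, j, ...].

issued = [0, 1, 2]

#0 BR src=- dispatched  <A:3 Mu:1 Ld:2 B:0 rd:4 wr:3>
#1 MUL src=r4,r6 dispatched  <A:3 Mu:0 Ld:2 B:0 rd:2 wr:2>
#2 ALU src=r1,r7 dispatched  <A:2 Mu:0 Ld:2 B:0 rd:0 wr:1>
#3 MEM src=r0,r2 held:RD_PORT  <A:2 Mu:0 Ld:2 B:0 rd:0 wr:1>
#4 ALU src=r6,r2 held:RD_PORT  <A:2 Mu:0 Ld:2 B:0 rd:0 wr:1>
#5 BR src=- held:FU  <A:2 Mu:0 Ld:2 B:0 rd:0 wr:1>
#6 ALU src=r2,r7 held:RD_PORT  <A:2 Mu:0 Ld:2 B:0 rd:0 wr:1>
#7 ALU src=r5,r2 held:RD_PORT  <A:2 Mu:0 Ld:2 B:0 rd:0 wr:1>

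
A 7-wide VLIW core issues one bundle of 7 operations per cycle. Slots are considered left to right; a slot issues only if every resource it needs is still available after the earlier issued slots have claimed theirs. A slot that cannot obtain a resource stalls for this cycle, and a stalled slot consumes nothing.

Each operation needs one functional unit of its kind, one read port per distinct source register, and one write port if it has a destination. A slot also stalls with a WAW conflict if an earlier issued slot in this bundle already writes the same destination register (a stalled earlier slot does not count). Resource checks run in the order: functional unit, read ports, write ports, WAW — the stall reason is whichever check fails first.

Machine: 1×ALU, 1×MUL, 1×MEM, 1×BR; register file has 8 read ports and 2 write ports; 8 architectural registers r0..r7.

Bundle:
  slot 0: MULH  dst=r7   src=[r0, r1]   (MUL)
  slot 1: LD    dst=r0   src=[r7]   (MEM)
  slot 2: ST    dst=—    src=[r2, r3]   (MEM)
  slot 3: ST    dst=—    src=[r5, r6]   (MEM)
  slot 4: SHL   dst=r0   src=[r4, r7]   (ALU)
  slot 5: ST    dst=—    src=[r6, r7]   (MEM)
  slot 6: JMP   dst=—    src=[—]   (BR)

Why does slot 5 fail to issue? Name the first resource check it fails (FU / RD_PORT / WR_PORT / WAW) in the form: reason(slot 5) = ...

slot 0 (MUL): ISSUE — free A1,Mu0,Ld1,B1 rp6 wp1
slot 1 (MEM): ISSUE — free A1,Mu0,Ld0,B1 rp5 wp0
slot 2 (MEM): stall FU — free A1,Mu0,Ld0,B1 rp5 wp0
slot 3 (MEM): stall FU — free A1,Mu0,Ld0,B1 rp5 wp0
slot 4 (ALU): stall WR_PORT — free A1,Mu0,Ld0,B1 rp5 wp0
slot 5 (MEM): stall FU — free A1,Mu0,Ld0,B1 rp5 wp0
slot 6 (BR): ISSUE — free A1,Mu0,Ld0,B0 rp5 wp0

reason(slot 5) = FU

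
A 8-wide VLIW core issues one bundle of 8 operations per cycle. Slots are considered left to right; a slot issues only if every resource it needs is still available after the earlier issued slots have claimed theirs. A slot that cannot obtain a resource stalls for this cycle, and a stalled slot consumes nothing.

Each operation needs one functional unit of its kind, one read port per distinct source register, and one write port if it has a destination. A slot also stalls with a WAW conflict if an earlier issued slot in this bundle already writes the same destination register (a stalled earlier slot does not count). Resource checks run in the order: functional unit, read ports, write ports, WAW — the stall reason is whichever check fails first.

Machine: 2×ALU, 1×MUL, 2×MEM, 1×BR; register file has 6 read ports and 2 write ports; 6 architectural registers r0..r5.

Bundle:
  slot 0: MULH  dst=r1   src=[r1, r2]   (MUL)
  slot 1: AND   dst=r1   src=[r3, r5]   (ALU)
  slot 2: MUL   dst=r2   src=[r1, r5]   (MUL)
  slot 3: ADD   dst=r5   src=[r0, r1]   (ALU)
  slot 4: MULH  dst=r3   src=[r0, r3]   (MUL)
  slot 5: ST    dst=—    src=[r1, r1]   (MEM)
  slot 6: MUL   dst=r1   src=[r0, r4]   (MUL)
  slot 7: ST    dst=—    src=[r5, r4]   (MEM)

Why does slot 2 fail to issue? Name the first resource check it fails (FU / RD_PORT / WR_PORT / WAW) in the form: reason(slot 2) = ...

slot 0 (MUL): ISSUE — free A2,Mu0,Ld2,B1 rp4 wp1
slot 1 (ALU): stall WAW — free A2,Mu0,Ld2,B1 rp4 wp1
slot 2 (MUL): stall FU — free A2,Mu0,Ld2,B1 rp4 wp1
slot 3 (ALU): ISSUE — free A1,Mu0,Ld2,B1 rp2 wp0
slot 4 (MUL): stall FU — free A1,Mu0,Ld2,B1 rp2 wp0
slot 5 (MEM): ISSUE — free A1,Mu0,Ld1,B1 rp1 wp0
slot 6 (MUL): stall FU — free A1,Mu0,Ld1,B1 rp1 wp0
slot 7 (MEM): stall RD_PORT — free A1,Mu0,Ld1,B1 rp1 wp0

reason(slot 2) = FU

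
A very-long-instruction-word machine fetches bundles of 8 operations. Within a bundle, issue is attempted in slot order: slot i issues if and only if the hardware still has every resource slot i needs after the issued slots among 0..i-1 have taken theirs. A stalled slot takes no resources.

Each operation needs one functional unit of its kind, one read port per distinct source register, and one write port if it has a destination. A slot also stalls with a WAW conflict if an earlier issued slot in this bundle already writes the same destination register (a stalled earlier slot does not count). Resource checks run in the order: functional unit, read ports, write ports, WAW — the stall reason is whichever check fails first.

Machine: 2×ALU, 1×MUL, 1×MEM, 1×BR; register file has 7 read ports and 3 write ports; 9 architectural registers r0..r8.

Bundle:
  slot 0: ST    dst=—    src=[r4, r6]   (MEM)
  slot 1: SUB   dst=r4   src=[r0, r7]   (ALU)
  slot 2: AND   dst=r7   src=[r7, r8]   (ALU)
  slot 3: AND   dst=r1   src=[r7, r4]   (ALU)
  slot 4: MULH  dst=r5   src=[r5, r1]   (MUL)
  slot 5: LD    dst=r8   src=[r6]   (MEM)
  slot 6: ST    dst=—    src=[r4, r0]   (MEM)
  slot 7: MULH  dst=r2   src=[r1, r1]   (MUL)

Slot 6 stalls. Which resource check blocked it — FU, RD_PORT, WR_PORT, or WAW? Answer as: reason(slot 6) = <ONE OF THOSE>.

reason(slot 6) = FU

[0] MEM needs rd=2 wr=0: ok; after: ALU=2 MUL=1 MEM=0 BR=1, R=5, W=3
[1] ALU needs rd=2 wr=1: ok; after: ALU=1 MUL=1 MEM=0 BR=1, R=3, W=2
[2] ALU needs rd=2 wr=1: ok; after: ALU=0 MUL=1 MEM=0 BR=1, R=1, W=1
[3] ALU needs rd=2 wr=1: FU; after: ALU=0 MUL=1 MEM=0 BR=1, R=1, W=1
[4] MUL needs rd=2 wr=1: RD_PORT; after: ALU=0 MUL=1 MEM=0 BR=1, R=1, W=1
[5] MEM needs rd=1 wr=1: FU; after: ALU=0 MUL=1 MEM=0 BR=1, R=1, W=1
[6] MEM needs rd=2 wr=0: FU; after: ALU=0 MUL=1 MEM=0 BR=1, R=1, W=1
[7] MUL needs rd=1 wr=1: ok; after: ALU=0 MUL=0 MEM=0 BR=1, R=0, W=0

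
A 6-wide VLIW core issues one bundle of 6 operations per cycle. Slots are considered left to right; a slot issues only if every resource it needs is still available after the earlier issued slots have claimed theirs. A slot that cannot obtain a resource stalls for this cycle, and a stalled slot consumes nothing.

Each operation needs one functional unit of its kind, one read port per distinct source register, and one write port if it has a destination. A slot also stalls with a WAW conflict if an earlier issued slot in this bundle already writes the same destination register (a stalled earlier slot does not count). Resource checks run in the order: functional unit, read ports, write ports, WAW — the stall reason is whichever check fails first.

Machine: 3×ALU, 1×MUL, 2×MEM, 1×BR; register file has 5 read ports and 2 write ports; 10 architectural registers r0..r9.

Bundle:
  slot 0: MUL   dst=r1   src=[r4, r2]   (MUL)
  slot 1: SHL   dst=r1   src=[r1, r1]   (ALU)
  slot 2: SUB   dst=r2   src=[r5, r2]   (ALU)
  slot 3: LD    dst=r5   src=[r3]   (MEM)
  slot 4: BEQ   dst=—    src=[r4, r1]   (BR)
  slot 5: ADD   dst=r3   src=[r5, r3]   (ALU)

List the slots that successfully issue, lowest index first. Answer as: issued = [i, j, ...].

issued = [0, 2]

slot 0 (MUL): ISSUE — free A3,Mu0,Ld2,B1 rp3 wp1
slot 1 (ALU): stall WAW — free A3,Mu0,Ld2,B1 rp3 wp1
slot 2 (ALU): ISSUE — free A2,Mu0,Ld2,B1 rp1 wp0
slot 3 (MEM): stall WR_PORT — free A2,Mu0,Ld2,B1 rp1 wp0
slot 4 (BR): stall RD_PORT — free A2,Mu0,Ld2,B1 rp1 wp0
slot 5 (ALU): stall RD_PORT — free A2,Mu0,Ld2,B1 rp1 wp0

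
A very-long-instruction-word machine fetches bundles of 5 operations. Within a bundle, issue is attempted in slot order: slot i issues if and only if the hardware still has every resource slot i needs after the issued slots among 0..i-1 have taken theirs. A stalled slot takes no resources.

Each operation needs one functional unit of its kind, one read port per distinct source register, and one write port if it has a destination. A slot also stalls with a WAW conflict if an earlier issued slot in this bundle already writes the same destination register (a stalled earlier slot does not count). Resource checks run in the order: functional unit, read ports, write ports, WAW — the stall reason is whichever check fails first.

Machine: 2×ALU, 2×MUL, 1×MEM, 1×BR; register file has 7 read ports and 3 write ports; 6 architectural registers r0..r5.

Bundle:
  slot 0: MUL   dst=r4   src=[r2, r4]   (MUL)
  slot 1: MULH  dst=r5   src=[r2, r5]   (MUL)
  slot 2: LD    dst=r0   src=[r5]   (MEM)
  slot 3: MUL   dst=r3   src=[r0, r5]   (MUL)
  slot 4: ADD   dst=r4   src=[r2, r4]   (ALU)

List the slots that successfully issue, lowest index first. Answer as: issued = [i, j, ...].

#0 MUL src=r2,r4 dispatched  <A:2 Mu:1 Ld:1 B:1 rd:5 wr:2>
#1 MUL src=r2,r5 dispatched  <A:2 Mu:0 Ld:1 B:1 rd:3 wr:1>
#2 MEM src=r5 dispatched  <A:2 Mu:0 Ld:0 B:1 rd:2 wr:0>
#3 MUL src=r0,r5 held:FU  <A:2 Mu:0 Ld:0 B:1 rd:2 wr:0>
#4 ALU src=r2,r4 held:WR_PORT  <A:2 Mu:0 Ld:0 B:1 rd:2 wr:0>

issued = [0, 1, 2]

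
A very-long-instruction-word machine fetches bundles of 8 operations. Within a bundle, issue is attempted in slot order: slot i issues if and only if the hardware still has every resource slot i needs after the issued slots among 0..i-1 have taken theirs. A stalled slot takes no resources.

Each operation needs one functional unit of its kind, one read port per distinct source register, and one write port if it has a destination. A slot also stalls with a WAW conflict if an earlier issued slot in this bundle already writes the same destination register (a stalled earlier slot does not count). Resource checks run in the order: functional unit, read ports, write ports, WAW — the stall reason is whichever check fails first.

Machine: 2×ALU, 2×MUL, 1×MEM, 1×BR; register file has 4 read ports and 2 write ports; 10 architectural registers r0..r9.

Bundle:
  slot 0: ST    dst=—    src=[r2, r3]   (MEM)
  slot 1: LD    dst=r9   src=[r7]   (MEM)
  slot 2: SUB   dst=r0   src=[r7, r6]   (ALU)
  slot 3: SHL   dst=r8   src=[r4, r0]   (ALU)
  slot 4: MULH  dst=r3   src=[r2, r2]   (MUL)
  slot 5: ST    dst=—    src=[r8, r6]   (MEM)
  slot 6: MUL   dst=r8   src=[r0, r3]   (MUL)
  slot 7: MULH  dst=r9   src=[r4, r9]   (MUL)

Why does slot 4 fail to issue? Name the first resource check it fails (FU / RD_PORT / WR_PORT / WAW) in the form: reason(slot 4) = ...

#0 MEM src=r2,r3 dispatched  <A:2 Mu:2 Ld:0 B:1 rd:2 wr:2>
#1 MEM src=r7 held:FU  <A:2 Mu:2 Ld:0 B:1 rd:2 wr:2>
#2 ALU src=r7,r6 dispatched  <A:1 Mu:2 Ld:0 B:1 rd:0 wr:1>
#3 ALU src=r4,r0 held:RD_PORT  <A:1 Mu:2 Ld:0 B:1 rd:0 wr:1>
#4 MUL src=r2,r2 held:RD_PORT  <A:1 Mu:2 Ld:0 B:1 rd:0 wr:1>
#5 MEM src=r8,r6 held:FU  <A:1 Mu:2 Ld:0 B:1 rd:0 wr:1>
#6 MUL src=r0,r3 held:RD_PORT  <A:1 Mu:2 Ld:0 B:1 rd:0 wr:1>
#7 MUL src=r4,r9 held:RD_PORT  <A:1 Mu:2 Ld:0 B:1 rd:0 wr:1>

reason(slot 4) = RD_PORT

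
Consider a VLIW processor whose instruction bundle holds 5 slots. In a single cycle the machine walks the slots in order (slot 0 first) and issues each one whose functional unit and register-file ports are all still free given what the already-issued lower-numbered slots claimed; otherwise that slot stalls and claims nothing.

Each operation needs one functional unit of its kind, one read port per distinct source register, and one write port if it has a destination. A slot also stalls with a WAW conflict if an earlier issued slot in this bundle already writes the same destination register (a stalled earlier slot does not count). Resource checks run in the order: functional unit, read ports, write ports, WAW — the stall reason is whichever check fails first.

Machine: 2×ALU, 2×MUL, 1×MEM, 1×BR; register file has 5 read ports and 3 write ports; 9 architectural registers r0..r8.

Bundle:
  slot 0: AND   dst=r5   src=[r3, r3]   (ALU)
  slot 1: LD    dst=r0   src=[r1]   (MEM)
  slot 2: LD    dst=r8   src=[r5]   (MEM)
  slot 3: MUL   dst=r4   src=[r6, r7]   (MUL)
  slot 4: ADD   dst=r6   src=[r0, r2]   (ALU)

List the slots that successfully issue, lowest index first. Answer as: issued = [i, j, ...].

[0] ALU needs rd=1 wr=1: ok; after: ALU=1 MUL=2 MEM=1 BR=1, R=4, W=2
[1] MEM needs rd=1 wr=1: ok; after: ALU=1 MUL=2 MEM=0 BR=1, R=3, W=1
[2] MEM needs rd=1 wr=1: FU; after: ALU=1 MUL=2 MEM=0 BR=1, R=3, W=1
[3] MUL needs rd=2 wr=1: ok; after: ALU=1 MUL=1 MEM=0 BR=1, R=1, W=0
[4] ALU needs rd=2 wr=1: RD_PORT; after: ALU=1 MUL=1 MEM=0 BR=1, R=1, W=0

issued = [0, 1, 3]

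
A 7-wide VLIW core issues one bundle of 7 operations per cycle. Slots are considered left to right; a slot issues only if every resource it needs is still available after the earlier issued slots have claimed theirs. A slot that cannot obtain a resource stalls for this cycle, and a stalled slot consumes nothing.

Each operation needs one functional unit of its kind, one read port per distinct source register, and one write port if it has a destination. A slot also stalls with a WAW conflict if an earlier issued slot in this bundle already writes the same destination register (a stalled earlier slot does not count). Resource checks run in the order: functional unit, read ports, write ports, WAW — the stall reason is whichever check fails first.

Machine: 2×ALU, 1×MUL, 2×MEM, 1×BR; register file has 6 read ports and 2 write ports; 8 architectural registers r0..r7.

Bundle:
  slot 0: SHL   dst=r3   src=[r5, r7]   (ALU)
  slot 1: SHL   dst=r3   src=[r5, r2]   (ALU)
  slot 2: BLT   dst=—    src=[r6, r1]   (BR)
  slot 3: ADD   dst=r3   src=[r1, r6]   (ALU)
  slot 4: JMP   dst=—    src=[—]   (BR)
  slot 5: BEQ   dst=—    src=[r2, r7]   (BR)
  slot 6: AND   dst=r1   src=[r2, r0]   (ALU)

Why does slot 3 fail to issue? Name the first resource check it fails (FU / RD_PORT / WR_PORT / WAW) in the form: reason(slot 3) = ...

(0) want 1×ALU +2rd +1wr — yes → AL1|MU1|ME2|BR1|rd4|wr1
(1) want 1×ALU +2rd +1wr — WAW → AL1|MU1|ME2|BR1|rd4|wr1
(2) want 1×BR +2rd +0wr — yes → AL1|MU1|ME2|BR0|rd2|wr1
(3) want 1×ALU +2rd +1wr — WAW → AL1|MU1|ME2|BR0|rd2|wr1
(4) want 1×BR +0rd +0wr — FU → AL1|MU1|ME2|BR0|rd2|wr1
(5) want 1×BR +2rd +0wr — FU → AL1|MU1|ME2|BR0|rd2|wr1
(6) want 1×ALU +2rd +1wr — yes → AL0|MU1|ME2|BR0|rd0|wr0

reason(slot 3) = WAW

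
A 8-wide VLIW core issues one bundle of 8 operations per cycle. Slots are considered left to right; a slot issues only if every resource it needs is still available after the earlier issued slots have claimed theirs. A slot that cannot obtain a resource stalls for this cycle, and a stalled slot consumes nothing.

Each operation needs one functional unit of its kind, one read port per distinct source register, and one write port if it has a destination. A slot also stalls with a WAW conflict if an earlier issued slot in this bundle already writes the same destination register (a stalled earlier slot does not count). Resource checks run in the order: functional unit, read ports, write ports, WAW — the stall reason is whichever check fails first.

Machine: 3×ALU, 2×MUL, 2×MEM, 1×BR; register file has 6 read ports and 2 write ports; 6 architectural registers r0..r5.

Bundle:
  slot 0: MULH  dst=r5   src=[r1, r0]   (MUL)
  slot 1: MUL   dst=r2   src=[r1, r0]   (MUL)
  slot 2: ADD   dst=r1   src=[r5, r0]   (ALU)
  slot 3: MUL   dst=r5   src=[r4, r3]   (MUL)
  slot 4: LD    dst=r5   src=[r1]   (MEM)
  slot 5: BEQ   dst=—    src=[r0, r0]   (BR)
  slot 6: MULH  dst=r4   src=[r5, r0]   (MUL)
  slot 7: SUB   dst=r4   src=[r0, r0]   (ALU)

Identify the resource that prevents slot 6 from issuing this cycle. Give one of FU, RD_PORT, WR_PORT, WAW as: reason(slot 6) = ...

reason(slot 6) = FU

#0 MUL src=r1,r0 dispatched  <A:3 Mu:1 Ld:2 B:1 rd:4 wr:1>
#1 MUL src=r1,r0 dispatched  <A:3 Mu:0 Ld:2 B:1 rd:2 wr:0>
#2 ALU src=r5,r0 held:WR_PORT  <A:3 Mu:0 Ld:2 B:1 rd:2 wr:0>
#3 MUL src=r4,r3 held:FU  <A:3 Mu:0 Ld:2 B:1 rd:2 wr:0>
#4 MEM src=r1 held:WR_PORT  <A:3 Mu:0 Ld:2 B:1 rd:2 wr:0>
#5 BR src=r0,r0 dispatched  <A:3 Mu:0 Ld:2 B:0 rd:1 wr:0>
#6 MUL src=r5,r0 held:FU  <A:3 Mu:0 Ld:2 B:0 rd:1 wr:0>
#7 ALU src=r0,r0 held:WR_PORT  <A:3 Mu:0 Ld:2 B:0 rd:1 wr:0>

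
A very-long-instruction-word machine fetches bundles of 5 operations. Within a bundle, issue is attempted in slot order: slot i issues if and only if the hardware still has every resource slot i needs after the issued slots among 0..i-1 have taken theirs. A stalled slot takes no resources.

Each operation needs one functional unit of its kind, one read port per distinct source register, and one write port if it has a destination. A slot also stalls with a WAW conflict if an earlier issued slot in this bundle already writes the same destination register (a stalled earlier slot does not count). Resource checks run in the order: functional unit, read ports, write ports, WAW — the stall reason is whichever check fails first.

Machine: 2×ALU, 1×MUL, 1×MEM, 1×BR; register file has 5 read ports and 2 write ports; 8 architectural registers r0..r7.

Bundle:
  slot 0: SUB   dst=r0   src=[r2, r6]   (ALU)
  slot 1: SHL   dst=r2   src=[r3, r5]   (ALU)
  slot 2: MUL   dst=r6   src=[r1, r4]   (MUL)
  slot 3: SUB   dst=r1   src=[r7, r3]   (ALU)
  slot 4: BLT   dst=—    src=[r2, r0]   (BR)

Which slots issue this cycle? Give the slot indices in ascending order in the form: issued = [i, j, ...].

  0. ALU→r0 ⇒ go  {1A/1Mu/1Ld/1B | 3r 1w}
  1. ALU→r2 ⇒ go  {0A/1Mu/1Ld/1B | 1r 0w}
  2. MUL→r6 ⇒ no(RD_PORT)  {0A/1Mu/1Ld/1B | 1r 0w}
  3. ALU→r1 ⇒ no(FU)  {0A/1Mu/1Ld/1B | 1r 0w}
  4. BR ⇒ no(RD_PORT)  {0A/1Mu/1Ld/1B | 1r 0w}

issued = [0, 1]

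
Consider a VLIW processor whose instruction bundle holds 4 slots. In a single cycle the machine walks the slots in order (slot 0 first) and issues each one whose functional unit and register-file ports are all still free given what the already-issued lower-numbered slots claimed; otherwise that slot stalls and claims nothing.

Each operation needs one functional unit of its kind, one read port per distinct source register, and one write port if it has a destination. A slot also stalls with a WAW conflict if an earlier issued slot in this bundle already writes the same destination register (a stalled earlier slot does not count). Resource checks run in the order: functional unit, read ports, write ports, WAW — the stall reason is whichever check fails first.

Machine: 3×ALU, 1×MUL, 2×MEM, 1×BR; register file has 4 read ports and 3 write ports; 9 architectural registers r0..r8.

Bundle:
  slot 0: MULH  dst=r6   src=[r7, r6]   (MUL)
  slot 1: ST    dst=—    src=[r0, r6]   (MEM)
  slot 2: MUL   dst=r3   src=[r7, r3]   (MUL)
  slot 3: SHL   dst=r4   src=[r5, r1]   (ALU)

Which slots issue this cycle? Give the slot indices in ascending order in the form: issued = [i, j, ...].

#0 MUL src=r7,r6 dispatched  <A:3 Mu:0 Ld:2 B:1 rd:2 wr:2>
#1 MEM src=r0,r6 dispatched  <A:3 Mu:0 Ld:1 B:1 rd:0 wr:2>
#2 MUL src=r7,r3 held:FU  <A:3 Mu:0 Ld:1 B:1 rd:0 wr:2>
#3 ALU src=r5,r1 held:RD_PORT  <A:3 Mu:0 Ld:1 B:1 rd:0 wr:2>

issued = [0, 1]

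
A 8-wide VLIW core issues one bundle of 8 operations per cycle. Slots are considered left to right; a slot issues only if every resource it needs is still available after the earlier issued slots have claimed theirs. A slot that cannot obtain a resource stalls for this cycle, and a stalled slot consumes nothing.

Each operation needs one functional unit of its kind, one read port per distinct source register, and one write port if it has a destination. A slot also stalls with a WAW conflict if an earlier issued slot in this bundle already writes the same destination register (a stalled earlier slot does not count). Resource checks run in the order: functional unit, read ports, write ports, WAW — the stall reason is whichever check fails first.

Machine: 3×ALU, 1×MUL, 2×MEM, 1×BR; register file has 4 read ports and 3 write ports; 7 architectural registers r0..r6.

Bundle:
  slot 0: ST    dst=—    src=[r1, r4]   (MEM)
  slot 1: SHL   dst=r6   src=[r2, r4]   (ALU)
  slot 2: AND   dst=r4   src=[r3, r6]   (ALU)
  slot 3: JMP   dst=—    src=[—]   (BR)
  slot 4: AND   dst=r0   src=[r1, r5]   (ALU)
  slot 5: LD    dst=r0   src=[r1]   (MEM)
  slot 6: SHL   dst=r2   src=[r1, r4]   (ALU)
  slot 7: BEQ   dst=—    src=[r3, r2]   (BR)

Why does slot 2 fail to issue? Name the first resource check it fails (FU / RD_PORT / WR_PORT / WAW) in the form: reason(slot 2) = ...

#0 MEM src=r1,r4 dispatched  <A:3 Mu:1 Ld:1 B:1 rd:2 wr:3>
#1 ALU src=r2,r4 dispatched  <A:2 Mu:1 Ld:1 B:1 rd:0 wr:2>
#2 ALU src=r3,r6 held:RD_PORT  <A:2 Mu:1 Ld:1 B:1 rd:0 wr:2>
#3 BR src=- dispatched  <A:2 Mu:1 Ld:1 B:0 rd:0 wr:2>
#4 ALU src=r1,r5 held:RD_PORT  <A:2 Mu:1 Ld:1 B:0 rd:0 wr:2>
#5 MEM src=r1 held:RD_PORT  <A:2 Mu:1 Ld:1 B:0 rd:0 wr:2>
#6 ALU src=r1,r4 held:RD_PORT  <A:2 Mu:1 Ld:1 B:0 rd:0 wr:2>
#7 BR src=r3,r2 held:FU  <A:2 Mu:1 Ld:1 B:0 rd:0 wr:2>

reason(slot 2) = RD_PORT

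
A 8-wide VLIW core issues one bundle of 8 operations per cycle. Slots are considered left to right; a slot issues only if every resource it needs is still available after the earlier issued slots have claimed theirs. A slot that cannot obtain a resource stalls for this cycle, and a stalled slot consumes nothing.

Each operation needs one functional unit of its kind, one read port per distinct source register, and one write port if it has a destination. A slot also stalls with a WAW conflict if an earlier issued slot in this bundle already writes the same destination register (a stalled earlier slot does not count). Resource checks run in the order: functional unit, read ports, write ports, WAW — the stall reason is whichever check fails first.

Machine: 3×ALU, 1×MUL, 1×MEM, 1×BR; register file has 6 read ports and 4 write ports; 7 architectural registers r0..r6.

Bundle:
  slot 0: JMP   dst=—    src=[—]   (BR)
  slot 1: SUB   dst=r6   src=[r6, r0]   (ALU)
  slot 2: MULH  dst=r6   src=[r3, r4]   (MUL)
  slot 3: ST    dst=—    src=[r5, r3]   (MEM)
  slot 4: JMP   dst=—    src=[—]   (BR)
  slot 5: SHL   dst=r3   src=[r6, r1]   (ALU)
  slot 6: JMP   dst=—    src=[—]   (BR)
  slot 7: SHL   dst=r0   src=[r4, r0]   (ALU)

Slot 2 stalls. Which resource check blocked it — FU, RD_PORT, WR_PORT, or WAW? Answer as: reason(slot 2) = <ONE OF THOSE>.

(0) want 1×BR +0rd +0wr — yes → AL3|MU1|ME1|BR0|rd6|wr4
(1) want 1×ALU +2rd +1wr — yes → AL2|MU1|ME1|BR0|rd4|wr3
(2) want 1×MUL +2rd +1wr — WAW → AL2|MU1|ME1|BR0|rd4|wr3
(3) want 1×MEM +2rd +0wr — yes → AL2|MU1|ME0|BR0|rd2|wr3
(4) want 1×BR +0rd +0wr — FU → AL2|MU1|ME0|BR0|rd2|wr3
(5) want 1×ALU +2rd +1wr — yes → AL1|MU1|ME0|BR0|rd0|wr2
(6) want 1×BR +0rd +0wr — FU → AL1|MU1|ME0|BR0|rd0|wr2
(7) want 1×ALU +2rd +1wr — RD_PORT → AL1|MU1|ME0|BR0|rd0|wr2

reason(slot 2) = WAW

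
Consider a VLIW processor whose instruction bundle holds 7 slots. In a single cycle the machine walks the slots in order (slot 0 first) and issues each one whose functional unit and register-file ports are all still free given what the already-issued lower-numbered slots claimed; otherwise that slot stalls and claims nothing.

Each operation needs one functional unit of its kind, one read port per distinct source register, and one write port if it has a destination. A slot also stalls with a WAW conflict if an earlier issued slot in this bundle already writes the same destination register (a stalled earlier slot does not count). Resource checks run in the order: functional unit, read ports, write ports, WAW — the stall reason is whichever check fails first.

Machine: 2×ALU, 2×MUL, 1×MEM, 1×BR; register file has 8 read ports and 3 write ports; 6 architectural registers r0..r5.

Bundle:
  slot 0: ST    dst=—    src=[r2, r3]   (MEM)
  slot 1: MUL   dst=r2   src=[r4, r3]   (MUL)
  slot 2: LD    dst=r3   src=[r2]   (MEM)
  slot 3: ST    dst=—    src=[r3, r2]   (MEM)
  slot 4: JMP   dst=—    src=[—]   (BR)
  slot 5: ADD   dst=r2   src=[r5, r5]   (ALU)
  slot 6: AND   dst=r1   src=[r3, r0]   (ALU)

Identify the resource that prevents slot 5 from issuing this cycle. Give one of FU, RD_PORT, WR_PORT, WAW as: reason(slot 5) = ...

#0 MEM src=r2,r3 dispatched  <A:2 Mu:2 Ld:0 B:1 rd:6 wr:3>
#1 MUL src=r4,r3 dispatched  <A:2 Mu:1 Ld:0 B:1 rd:4 wr:2>
#2 MEM src=r2 held:FU  <A:2 Mu:1 Ld:0 B:1 rd:4 wr:2>
#3 MEM src=r3,r2 held:FU  <A:2 Mu:1 Ld:0 B:1 rd:4 wr:2>
#4 BR src=- dispatched  <A:2 Mu:1 Ld:0 B:0 rd:4 wr:2>
#5 ALU src=r5,r5 held:WAW  <A:2 Mu:1 Ld:0 B:0 rd:4 wr:2>
#6 ALU src=r3,r0 dispatched  <A:1 Mu:1 Ld:0 B:0 rd:2 wr:1>

reason(slot 5) = WAW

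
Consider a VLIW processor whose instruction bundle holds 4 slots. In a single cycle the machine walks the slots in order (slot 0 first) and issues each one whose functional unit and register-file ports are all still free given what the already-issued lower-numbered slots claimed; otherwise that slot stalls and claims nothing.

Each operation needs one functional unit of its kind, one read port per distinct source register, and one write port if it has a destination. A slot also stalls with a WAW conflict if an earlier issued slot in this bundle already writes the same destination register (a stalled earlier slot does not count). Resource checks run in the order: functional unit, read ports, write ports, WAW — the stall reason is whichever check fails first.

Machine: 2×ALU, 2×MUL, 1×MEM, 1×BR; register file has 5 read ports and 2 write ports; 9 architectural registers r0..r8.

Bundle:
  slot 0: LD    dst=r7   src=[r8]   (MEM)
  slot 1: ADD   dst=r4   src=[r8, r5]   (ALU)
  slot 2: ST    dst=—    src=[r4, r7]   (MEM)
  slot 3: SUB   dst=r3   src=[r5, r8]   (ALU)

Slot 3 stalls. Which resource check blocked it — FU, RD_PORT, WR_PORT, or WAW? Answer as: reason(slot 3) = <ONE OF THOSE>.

reason(slot 3) = WR_PORT

slot 0 (MEM): ISSUE — free A2,Mu2,Ld0,B1 rp4 wp1
slot 1 (ALU): ISSUE — free A1,Mu2,Ld0,B1 rp2 wp0
slot 2 (MEM): stall FU — free A1,Mu2,Ld0,B1 rp2 wp0
slot 3 (ALU): stall WR_PORT — free A1,Mu2,Ld0,B1 rp2 wp0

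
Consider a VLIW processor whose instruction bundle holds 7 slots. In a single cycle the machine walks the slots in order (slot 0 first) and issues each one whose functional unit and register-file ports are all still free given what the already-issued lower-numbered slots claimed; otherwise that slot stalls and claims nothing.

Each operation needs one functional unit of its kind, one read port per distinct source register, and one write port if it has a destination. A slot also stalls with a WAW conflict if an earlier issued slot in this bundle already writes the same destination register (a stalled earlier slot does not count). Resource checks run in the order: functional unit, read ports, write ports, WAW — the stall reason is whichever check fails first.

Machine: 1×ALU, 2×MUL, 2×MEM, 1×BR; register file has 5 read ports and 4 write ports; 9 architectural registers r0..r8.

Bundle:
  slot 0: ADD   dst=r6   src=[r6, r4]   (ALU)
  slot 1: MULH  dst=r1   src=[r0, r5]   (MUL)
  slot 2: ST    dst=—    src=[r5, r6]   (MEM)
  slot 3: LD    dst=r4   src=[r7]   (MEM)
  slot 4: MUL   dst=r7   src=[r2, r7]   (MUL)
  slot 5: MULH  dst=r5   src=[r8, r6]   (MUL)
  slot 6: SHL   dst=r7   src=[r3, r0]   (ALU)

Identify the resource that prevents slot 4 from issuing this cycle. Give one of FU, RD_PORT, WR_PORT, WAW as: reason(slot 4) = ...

(0) want 1×ALU +2rd +1wr — yes → AL0|MU2|ME2|BR1|rd3|wr3
(1) want 1×MUL +2rd +1wr — yes → AL0|MU1|ME2|BR1|rd1|wr2
(2) want 1×MEM +2rd +0wr — RD_PORT → AL0|MU1|ME2|BR1|rd1|wr2
(3) want 1×MEM +1rd +1wr — yes → AL0|MU1|ME1|BR1|rd0|wr1
(4) want 1×MUL +2rd +1wr — RD_PORT → AL0|MU1|ME1|BR1|rd0|wr1
(5) want 1×MUL +2rd +1wr — RD_PORT → AL0|MU1|ME1|BR1|rd0|wr1
(6) want 1×ALU +2rd +1wr — FU → AL0|MU1|ME1|BR1|rd0|wr1

reason(slot 4) = RD_PORT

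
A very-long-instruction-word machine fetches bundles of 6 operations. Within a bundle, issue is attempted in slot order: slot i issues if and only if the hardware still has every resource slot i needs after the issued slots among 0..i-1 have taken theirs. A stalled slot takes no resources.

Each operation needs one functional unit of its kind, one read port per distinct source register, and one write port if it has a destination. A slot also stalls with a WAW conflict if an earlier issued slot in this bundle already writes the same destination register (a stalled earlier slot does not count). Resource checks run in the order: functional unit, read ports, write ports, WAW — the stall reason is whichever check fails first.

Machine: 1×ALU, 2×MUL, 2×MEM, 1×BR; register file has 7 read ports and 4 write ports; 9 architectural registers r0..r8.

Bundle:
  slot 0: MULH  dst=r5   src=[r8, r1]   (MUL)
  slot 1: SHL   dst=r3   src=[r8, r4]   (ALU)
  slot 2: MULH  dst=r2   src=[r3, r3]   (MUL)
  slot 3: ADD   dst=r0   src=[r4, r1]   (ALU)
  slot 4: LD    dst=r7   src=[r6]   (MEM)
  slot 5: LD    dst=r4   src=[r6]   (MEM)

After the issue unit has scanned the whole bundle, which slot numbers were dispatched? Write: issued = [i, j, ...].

issued = [0, 1, 2, 4]

[0] MUL needs rd=2 wr=1: ok; after: ALU=1 MUL=1 MEM=2 BR=1, R=5, W=3
[1] ALU needs rd=2 wr=1: ok; after: ALU=0 MUL=1 MEM=2 BR=1, R=3, W=2
[2] MUL needs rd=1 wr=1: ok; after: ALU=0 MUL=0 MEM=2 BR=1, R=2, W=1
[3] ALU needs rd=2 wr=1: FU; after: ALU=0 MUL=0 MEM=2 BR=1, R=2, W=1
[4] MEM needs rd=1 wr=1: ok; after: ALU=0 MUL=0 MEM=1 BR=1, R=1, W=0
[5] MEM needs rd=1 wr=1: WR_PORT; after: ALU=0 MUL=0 MEM=1 BR=1, R=1, W=0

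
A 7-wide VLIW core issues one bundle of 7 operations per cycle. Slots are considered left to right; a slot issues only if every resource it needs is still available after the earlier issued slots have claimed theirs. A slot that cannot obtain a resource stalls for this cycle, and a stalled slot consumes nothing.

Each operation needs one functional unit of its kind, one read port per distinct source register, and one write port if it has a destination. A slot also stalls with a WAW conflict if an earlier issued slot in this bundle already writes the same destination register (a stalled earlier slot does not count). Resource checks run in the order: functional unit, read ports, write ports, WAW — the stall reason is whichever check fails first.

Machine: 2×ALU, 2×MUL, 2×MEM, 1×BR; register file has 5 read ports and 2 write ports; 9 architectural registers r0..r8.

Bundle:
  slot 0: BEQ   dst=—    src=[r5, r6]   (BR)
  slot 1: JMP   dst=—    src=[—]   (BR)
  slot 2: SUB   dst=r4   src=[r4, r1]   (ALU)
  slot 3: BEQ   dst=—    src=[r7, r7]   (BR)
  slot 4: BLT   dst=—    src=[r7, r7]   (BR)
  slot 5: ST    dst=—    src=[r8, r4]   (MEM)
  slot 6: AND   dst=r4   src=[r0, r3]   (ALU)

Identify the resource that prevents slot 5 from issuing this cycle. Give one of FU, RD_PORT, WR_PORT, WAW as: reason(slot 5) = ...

reason(slot 5) = RD_PORT

(0) want 1×BR +2rd +0wr — yes → AL2|MU2|ME2|BR0|rd3|wr2
(1) want 1×BR +0rd +0wr — FU → AL2|MU2|ME2|BR0|rd3|wr2
(2) want 1×ALU +2rd +1wr — yes → AL1|MU2|ME2|BR0|rd1|wr1
(3) want 1×BR +1rd +0wr — FU → AL1|MU2|ME2|BR0|rd1|wr1
(4) want 1×BR +1rd +0wr — FU → AL1|MU2|ME2|BR0|rd1|wr1
(5) want 1×MEM +2rd +0wr — RD_PORT → AL1|MU2|ME2|BR0|rd1|wr1
(6) want 1×ALU +2rd +1wr — RD_PORT → AL1|MU2|ME2|BR0|rd1|wr1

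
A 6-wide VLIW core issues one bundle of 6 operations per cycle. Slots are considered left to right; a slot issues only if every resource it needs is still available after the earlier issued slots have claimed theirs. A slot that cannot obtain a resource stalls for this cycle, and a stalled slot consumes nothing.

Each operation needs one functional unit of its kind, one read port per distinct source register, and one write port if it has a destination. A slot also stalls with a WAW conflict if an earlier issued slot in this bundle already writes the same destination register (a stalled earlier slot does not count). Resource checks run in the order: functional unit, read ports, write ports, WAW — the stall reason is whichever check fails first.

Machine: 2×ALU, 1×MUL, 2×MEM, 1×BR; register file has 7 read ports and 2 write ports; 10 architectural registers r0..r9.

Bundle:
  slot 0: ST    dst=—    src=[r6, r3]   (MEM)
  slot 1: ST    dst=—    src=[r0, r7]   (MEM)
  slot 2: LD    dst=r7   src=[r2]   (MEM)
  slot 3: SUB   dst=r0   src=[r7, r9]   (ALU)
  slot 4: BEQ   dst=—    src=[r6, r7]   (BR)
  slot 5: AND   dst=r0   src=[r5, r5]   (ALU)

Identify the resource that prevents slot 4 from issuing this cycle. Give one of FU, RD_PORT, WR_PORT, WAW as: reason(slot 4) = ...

[0] MEM needs rd=2 wr=0: ok; after: ALU=2 MUL=1 MEM=1 BR=1, R=5, W=2
[1] MEM needs rd=2 wr=0: ok; after: ALU=2 MUL=1 MEM=0 BR=1, R=3, W=2
[2] MEM needs rd=1 wr=1: FU; after: ALU=2 MUL=1 MEM=0 BR=1, R=3, W=2
[3] ALU needs rd=2 wr=1: ok; after: ALU=1 MUL=1 MEM=0 BR=1, R=1, W=1
[4] BR needs rd=2 wr=0: RD_PORT; after: ALU=1 MUL=1 MEM=0 BR=1, R=1, W=1
[5] ALU needs rd=1 wr=1: WAW; after: ALU=1 MUL=1 MEM=0 BR=1, R=1, W=1

reason(slot 4) = RD_PORT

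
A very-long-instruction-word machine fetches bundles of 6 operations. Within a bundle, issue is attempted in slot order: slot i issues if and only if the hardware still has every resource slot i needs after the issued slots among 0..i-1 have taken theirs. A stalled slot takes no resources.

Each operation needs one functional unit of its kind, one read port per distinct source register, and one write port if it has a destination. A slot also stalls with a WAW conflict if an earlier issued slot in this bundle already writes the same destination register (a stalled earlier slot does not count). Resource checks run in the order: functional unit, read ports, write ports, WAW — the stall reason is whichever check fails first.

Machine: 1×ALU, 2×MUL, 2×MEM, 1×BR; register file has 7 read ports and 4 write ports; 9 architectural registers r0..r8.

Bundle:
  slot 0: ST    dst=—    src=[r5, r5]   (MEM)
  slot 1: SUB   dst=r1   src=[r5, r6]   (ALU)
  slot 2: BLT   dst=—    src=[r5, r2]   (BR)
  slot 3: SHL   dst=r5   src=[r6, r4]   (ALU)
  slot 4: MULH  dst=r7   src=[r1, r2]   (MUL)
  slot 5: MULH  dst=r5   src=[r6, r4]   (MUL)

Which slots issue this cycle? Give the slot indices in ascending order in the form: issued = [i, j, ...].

issued = [0, 1, 2, 4]

slot 0 (MEM): ISSUE — free A1,Mu2,Ld1,B1 rp6 wp4
slot 1 (ALU): ISSUE — free A0,Mu2,Ld1,B1 rp4 wp3
slot 2 (BR): ISSUE — free A0,Mu2,Ld1,B0 rp2 wp3
slot 3 (ALU): stall FU — free A0,Mu2,Ld1,B0 rp2 wp3
slot 4 (MUL): ISSUE — free A0,Mu1,Ld1,B0 rp0 wp2
slot 5 (MUL): stall RD_PORT — free A0,Mu1,Ld1,B0 rp0 wp2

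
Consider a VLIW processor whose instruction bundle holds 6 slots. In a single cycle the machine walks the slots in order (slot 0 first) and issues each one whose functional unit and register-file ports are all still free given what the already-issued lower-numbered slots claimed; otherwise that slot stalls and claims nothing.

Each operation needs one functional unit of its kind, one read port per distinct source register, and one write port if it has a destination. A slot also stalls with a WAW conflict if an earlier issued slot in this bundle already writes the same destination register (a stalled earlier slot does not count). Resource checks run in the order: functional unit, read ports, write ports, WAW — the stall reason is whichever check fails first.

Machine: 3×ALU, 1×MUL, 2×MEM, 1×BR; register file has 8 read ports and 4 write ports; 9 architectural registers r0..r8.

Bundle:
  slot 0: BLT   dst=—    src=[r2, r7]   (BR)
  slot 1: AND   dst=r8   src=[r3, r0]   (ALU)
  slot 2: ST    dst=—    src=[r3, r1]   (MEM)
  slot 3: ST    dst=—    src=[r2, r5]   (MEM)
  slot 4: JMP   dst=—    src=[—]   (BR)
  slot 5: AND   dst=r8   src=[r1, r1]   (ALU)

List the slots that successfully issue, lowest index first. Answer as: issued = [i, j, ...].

  0. BR ⇒ go  {3A/1Mu/2Ld/0B | 6r 4w}
  1. ALU→r8 ⇒ go  {2A/1Mu/2Ld/0B | 4r 3w}
  2. MEM ⇒ go  {2A/1Mu/1Ld/0B | 2r 3w}
  3. MEM ⇒ go  {2A/1Mu/0Ld/0B | 0r 3w}
  4. BR ⇒ no(FU)  {2A/1Mu/0Ld/0B | 0r 3w}
  5. ALU→r8 ⇒ no(RD_PORT)  {2A/1Mu/0Ld/0B | 0r 3w}

issued = [0, 1, 2, 3]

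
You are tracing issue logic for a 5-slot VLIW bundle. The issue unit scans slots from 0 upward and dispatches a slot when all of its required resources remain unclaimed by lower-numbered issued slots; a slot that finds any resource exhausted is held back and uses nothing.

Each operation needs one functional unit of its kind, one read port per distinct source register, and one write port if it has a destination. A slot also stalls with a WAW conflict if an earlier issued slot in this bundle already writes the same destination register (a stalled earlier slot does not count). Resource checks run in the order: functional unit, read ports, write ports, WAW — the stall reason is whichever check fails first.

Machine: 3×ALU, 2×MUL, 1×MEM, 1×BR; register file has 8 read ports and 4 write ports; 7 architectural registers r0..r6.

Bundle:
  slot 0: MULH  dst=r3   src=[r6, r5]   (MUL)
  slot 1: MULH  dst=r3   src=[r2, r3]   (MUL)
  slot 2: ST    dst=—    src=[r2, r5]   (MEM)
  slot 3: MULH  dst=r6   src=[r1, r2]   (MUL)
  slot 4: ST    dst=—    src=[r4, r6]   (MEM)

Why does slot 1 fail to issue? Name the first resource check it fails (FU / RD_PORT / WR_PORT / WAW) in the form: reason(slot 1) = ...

reason(slot 1) = WAW

  0. MUL→r3 ⇒ go  {3A/1Mu/1Ld/1B | 6r 3w}
  1. MUL→r3 ⇒ no(WAW)  {3A/1Mu/1Ld/1B | 6r 3w}
  2. MEM ⇒ go  {3A/1Mu/0Ld/1B | 4r 3w}
  3. MUL→r6 ⇒ go  {3A/0Mu/0Ld/1B | 2r 2w}
  4. MEM ⇒ no(FU)  {3A/0Mu/0Ld/1B | 2r 2w}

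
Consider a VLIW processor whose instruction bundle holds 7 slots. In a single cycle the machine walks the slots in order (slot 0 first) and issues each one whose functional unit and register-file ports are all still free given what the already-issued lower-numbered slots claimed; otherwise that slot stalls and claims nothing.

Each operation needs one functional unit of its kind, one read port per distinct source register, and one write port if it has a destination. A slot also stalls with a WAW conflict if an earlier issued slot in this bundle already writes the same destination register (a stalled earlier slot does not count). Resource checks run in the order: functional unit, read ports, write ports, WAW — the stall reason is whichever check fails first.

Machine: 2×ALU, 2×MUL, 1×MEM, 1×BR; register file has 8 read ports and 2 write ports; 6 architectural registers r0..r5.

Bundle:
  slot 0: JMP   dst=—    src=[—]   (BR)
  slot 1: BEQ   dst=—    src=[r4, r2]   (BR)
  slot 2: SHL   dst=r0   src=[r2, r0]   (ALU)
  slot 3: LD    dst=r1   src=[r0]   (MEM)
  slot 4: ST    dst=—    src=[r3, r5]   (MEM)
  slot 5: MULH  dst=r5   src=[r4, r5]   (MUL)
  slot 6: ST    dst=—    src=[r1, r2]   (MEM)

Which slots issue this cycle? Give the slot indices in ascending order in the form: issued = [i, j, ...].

issued = [0, 2, 3]

[0] BR needs rd=0 wr=0: ok; after: ALU=2 MUL=2 MEM=1 BR=0, R=8, W=2
[1] BR needs rd=2 wr=0: FU; after: ALU=2 MUL=2 MEM=1 BR=0, R=8, W=2
[2] ALU needs rd=2 wr=1: ok; after: ALU=1 MUL=2 MEM=1 BR=0, R=6, W=1
[3] MEM needs rd=1 wr=1: ok; after: ALU=1 MUL=2 MEM=0 BR=0, R=5, W=0
[4] MEM needs rd=2 wr=0: FU; after: ALU=1 MUL=2 MEM=0 BR=0, R=5, W=0
[5] MUL needs rd=2 wr=1: WR_PORT; after: ALU=1 MUL=2 MEM=0 BR=0, R=5, W=0
[6] MEM needs rd=2 wr=0: FU; after: ALU=1 MUL=2 MEM=0 BR=0, R=5, W=0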